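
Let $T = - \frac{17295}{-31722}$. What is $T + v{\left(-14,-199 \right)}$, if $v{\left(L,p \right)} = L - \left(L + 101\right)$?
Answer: $- \frac{1062209}{10574} \approx -100.45$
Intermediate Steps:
$v{\left(L,p \right)} = -101$ ($v{\left(L,p \right)} = L - \left(101 + L\right) = -101$)
$T = \frac{5765}{10574}$ ($T = \left(-17295\right) \left(- \frac{1}{31722}\right) = \frac{5765}{10574} \approx 0.54521$)
$T + v{\left(-14,-199 \right)} = \frac{5765}{10574} - 101 = - \frac{1062209}{10574}$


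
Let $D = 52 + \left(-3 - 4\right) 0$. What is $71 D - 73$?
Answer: $3619$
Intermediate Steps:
$D = 52$ ($D = 52 - 0 = 52 + 0 = 52$)
$71 D - 73 = 71 \cdot 52 - 73 = 3692 - 73 = 3619$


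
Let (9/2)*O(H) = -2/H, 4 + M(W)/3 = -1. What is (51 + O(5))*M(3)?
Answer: -2291/3 ≈ -763.67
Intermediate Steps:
M(W) = -15 (M(W) = -12 + 3*(-1) = -12 - 3 = -15)
O(H) = -4/(9*H) (O(H) = 2*(-2/H)/9 = -4/(9*H))
(51 + O(5))*M(3) = (51 - 4/9/5)*(-15) = (51 - 4/9*⅕)*(-15) = (51 - 4/45)*(-15) = (2291/45)*(-15) = -2291/3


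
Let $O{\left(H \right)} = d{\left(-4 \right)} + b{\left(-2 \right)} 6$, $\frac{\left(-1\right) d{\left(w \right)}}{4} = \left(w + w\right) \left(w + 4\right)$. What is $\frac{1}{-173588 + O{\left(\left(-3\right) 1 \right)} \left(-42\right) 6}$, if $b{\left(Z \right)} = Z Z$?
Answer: $- \frac{1}{179636} \approx -5.5668 \cdot 10^{-6}$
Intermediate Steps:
$b{\left(Z \right)} = Z^{2}$
$d{\left(w \right)} = - 8 w \left(4 + w\right)$ ($d{\left(w \right)} = - 4 \left(w + w\right) \left(w + 4\right) = - 4 \cdot 2 w \left(4 + w\right) = - 8 w \left(4 + w\right)$)
$O{\left(H \right)} = 24$ ($O{\left(H \right)} = \left(-8\right) \left(-4\right) \left(4 - 4\right) + \left(-2\right)^{2} \cdot 6 = \left(-8\right) \left(-4\right) 0 + 4 \cdot 6 = 0 + 24 = 24$)
$\frac{1}{-173588 + O{\left(\left(-3\right) 1 \right)} \left(-42\right) 6} = \frac{1}{-173588 + 24 \left(-42\right) 6} = \frac{1}{-173588 - 6048} = \frac{1}{-179636} = - \frac{1}{179636}$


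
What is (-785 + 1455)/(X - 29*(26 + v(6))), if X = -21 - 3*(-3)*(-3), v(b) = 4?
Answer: -335/459 ≈ -0.72985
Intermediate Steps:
X = -48 (X = -21 + 9*(-3) = -21 - 27 = -48)
(-785 + 1455)/(X - 29*(26 + v(6))) = (-785 + 1455)/(-48 - 29*(26 + 4)) = 670/(-48 - 29*30) = 670/(-48 - 870) = 670/(-918) = 670*(-1/918) = -335/459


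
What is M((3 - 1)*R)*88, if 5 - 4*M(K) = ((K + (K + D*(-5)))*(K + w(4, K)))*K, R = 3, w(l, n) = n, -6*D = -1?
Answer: -17578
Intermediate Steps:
D = ⅙ (D = -⅙*(-1) = ⅙ ≈ 0.16667)
M(K) = 5/4 - K²*(-⅚ + 2*K)/2 (M(K) = 5/4 - (K + (K + (⅙)*(-5)))*(K + K)*K/4 = 5/4 - (K + (K - ⅚))*(2*K)*K/4 = 5/4 - (K + (-⅚ + K))*(2*K)*K/4 = 5/4 - (-⅚ + 2*K)*(2*K)*K/4 = 5/4 - 2*K*(-⅚ + 2*K)*K/4 = 5/4 - K²*(-⅚ + 2*K)/2)
M((3 - 1)*R)*88 = (5/4 - ((3 - 1)*3)³ + 5*((3 - 1)*3)²/12)*88 = (5/4 - (2*3)³ + 5*(2*3)²/12)*88 = (5/4 - 1*6³ + (5/12)*6²)*88 = (5/4 - 1*216 + (5/12)*36)*88 = (5/4 - 216 + 15)*88 = -799/4*88 = -17578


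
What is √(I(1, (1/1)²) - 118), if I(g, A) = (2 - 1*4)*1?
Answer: 2*I*√30 ≈ 10.954*I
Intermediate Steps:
I(g, A) = -2 (I(g, A) = (2 - 4)*1 = -2*1 = -2)
√(I(1, (1/1)²) - 118) = √(-2 - 118) = √(-120) = 2*I*√30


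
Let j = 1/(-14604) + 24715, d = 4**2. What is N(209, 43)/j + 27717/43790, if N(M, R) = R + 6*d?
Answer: 10093006411143/15805468845610 ≈ 0.63858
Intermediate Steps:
d = 16
N(M, R) = 96 + R (N(M, R) = R + 6*16 = R + 96 = 96 + R)
j = 360937859/14604 (j = -1/14604 + 24715 = 360937859/14604 ≈ 24715.)
N(209, 43)/j + 27717/43790 = (96 + 43)/(360937859/14604) + 27717/43790 = 139*(14604/360937859) + 27717*(1/43790) = 2029956/360937859 + 27717/43790 = 10093006411143/15805468845610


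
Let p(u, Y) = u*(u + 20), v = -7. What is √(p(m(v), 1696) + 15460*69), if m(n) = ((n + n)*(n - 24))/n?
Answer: 12*√7426 ≈ 1034.1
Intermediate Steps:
m(n) = -48 + 2*n (m(n) = ((2*n)*(-24 + n))/n = (2*n*(-24 + n))/n = -48 + 2*n)
p(u, Y) = u*(20 + u)
√(p(m(v), 1696) + 15460*69) = √((-48 + 2*(-7))*(20 + (-48 + 2*(-7))) + 15460*69) = √((-48 - 14)*(20 + (-48 - 14)) + 1066740) = √(-62*(20 - 62) + 1066740) = √(-62*(-42) + 1066740) = √(2604 + 1066740) = √1069344 = 12*√7426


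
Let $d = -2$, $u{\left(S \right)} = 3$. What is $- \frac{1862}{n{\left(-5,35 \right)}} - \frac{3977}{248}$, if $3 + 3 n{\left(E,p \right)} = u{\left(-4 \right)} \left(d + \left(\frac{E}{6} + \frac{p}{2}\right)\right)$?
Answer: $- \frac{1548385}{10168} \approx -152.28$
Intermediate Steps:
$n{\left(E,p \right)} = -3 + \frac{p}{2} + \frac{E}{6}$ ($n{\left(E,p \right)} = -1 + \frac{3 \left(-2 + \left(\frac{E}{6} + \frac{p}{2}\right)\right)}{3} = -1 + \frac{3 \left(-2 + \left(\frac{p}{2} + \frac{E}{6}\right)\right)}{3} = -1 + \frac{3 \left(-2 + \frac{p}{2} + \frac{E}{6}\right)}{3} = -1 + \frac{-6 + \frac{E}{2} + \frac{3 p}{2}}{3} = -1 + \left(-2 + \frac{p}{2} + \frac{E}{6}\right) = -3 + \frac{p}{2} + \frac{E}{6}$)
$- \frac{1862}{n{\left(-5,35 \right)}} - \frac{3977}{248} = - \frac{1862}{-3 + \frac{1}{2} \cdot 35 + \frac{1}{6} \left(-5\right)} - \frac{3977}{248} = - \frac{1862}{-3 + \frac{35}{2} - \frac{5}{6}} - \frac{3977}{248} = - \frac{1862}{\frac{41}{3}} - \frac{3977}{248} = \left(-1862\right) \frac{3}{41} - \frac{3977}{248} = - \frac{5586}{41} - \frac{3977}{248} = - \frac{1548385}{10168}$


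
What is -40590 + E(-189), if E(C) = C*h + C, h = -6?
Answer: -39645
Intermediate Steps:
E(C) = -5*C (E(C) = C*(-6) + C = -6*C + C = -5*C)
-40590 + E(-189) = -40590 - 5*(-189) = -40590 + 945 = -39645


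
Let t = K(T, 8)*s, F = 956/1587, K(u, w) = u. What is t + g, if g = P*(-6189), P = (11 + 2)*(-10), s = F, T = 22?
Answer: 1276873622/1587 ≈ 8.0458e+5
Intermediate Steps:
F = 956/1587 (F = 956*(1/1587) = 956/1587 ≈ 0.60239)
s = 956/1587 ≈ 0.60239
P = -130 (P = 13*(-10) = -130)
t = 21032/1587 (t = 22*(956/1587) = 21032/1587 ≈ 13.253)
g = 804570 (g = -130*(-6189) = 804570)
t + g = 21032/1587 + 804570 = 1276873622/1587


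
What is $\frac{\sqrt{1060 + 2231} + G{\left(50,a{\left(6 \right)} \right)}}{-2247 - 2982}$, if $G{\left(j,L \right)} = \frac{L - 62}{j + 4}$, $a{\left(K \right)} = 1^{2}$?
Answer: $\frac{61}{282366} - \frac{\sqrt{3291}}{5229} \approx -0.010755$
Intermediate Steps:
$a{\left(K \right)} = 1$
$G{\left(j,L \right)} = \frac{-62 + L}{4 + j}$
$\frac{\sqrt{1060 + 2231} + G{\left(50,a{\left(6 \right)} \right)}}{-2247 - 2982} = \frac{\sqrt{1060 + 2231} + \frac{-62 + 1}{4 + 50}}{-2247 - 2982} = \frac{\sqrt{3291} + \frac{1}{54} \left(-61\right)}{-5229} = \left(\sqrt{3291} + \frac{1}{54} \left(-61\right)\right) \left(- \frac{1}{5229}\right) = \left(\sqrt{3291} - \frac{61}{54}\right) \left(- \frac{1}{5229}\right) = \left(- \frac{61}{54} + \sqrt{3291}\right) \left(- \frac{1}{5229}\right) = \frac{61}{282366} - \frac{\sqrt{3291}}{5229}$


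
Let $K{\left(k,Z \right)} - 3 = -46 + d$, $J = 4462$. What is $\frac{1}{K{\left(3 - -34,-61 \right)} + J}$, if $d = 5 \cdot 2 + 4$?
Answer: $\frac{1}{4433} \approx 0.00022558$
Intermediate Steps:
$d = 14$ ($d = 10 + 4 = 14$)
$K{\left(k,Z \right)} = -29$ ($K{\left(k,Z \right)} = 3 + \left(-46 + 14\right) = 3 - 32 = -29$)
$\frac{1}{K{\left(3 - -34,-61 \right)} + J} = \frac{1}{-29 + 4462} = \frac{1}{4433}$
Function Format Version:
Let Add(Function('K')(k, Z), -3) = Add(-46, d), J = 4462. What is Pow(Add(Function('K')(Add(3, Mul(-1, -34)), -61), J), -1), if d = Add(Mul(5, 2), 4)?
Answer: Rational(1, 4433) ≈ 0.00022558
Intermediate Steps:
d = 14 (d = Add(10, 4) = 14)
Function('K')(k, Z) = -29 (Function('K')(k, Z) = Add(3, Add(-46, 14)) = Add(3, -32) = -29)
Pow(Add(Function('K')(Add(3, Mul(-1, -34)), -61), J), -1) = Pow(Add(-29, 4462), -1) = Pow(4433, -1) = Rational(1, 4433)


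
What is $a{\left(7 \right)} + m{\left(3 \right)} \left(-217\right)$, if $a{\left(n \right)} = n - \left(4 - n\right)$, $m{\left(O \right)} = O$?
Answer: $-641$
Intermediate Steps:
$a{\left(n \right)} = -4 + 2 n$ ($a{\left(n \right)} = n + \left(-4 + n\right) = -4 + 2 n$)
$a{\left(7 \right)} + m{\left(3 \right)} \left(-217\right) = \left(-4 + 2 \cdot 7\right) + 3 \left(-217\right) = \left(-4 + 14\right) - 651 = 10 - 651 = -641$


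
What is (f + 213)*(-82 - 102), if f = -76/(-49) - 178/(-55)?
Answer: -107996408/2695 ≈ -40073.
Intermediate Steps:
f = 12902/2695 (f = -76*(-1/49) - 178*(-1/55) = 76/49 + 178/55 = 12902/2695 ≈ 4.7874)
(f + 213)*(-82 - 102) = (12902/2695 + 213)*(-82 - 102) = (586937/2695)*(-184) = -107996408/2695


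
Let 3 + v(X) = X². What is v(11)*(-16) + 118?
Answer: -1770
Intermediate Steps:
v(X) = -3 + X²
v(11)*(-16) + 118 = (-3 + 11²)*(-16) + 118 = (-3 + 121)*(-16) + 118 = 118*(-16) + 118 = -1888 + 118 = -1770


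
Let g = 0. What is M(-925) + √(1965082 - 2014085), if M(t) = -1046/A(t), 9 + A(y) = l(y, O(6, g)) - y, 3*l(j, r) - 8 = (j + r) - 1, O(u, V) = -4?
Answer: -1569/913 + I*√49003 ≈ -1.7185 + 221.37*I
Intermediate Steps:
l(j, r) = 7/3 + j/3 + r/3 (l(j, r) = 8/3 + ((j + r) - 1)/3 = 8/3 + (-1 + j + r)/3 = 8/3 + (-⅓ + j/3 + r/3) = 7/3 + j/3 + r/3)
A(y) = -8 - 2*y/3 (A(y) = -9 + ((7/3 + y/3 + (⅓)*(-4)) - y) = -9 + ((7/3 + y/3 - 4/3) - y) = -9 + ((1 + y/3) - y) = -9 + (1 - 2*y/3) = -8 - 2*y/3)
M(t) = -1046/(-8 - 2*t/3)
M(-925) + √(1965082 - 2014085) = 1569/(12 - 925) + √(1965082 - 2014085) = 1569/(-913) + √(-49003) = 1569*(-1/913) + I*√49003 = -1569/913 + I*√49003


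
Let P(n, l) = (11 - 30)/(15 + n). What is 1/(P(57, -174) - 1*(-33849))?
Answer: 72/2437109 ≈ 2.9543e-5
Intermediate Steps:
P(n, l) = -19/(15 + n)
1/(P(57, -174) - 1*(-33849)) = 1/(-19/(15 + 57) - 1*(-33849)) = 1/(-19/72 + 33849) = 1/(2437109/72) = 72/2437109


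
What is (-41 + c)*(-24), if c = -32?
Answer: 1752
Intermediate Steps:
(-41 + c)*(-24) = (-41 - 32)*(-24) = -73*(-24) = 1752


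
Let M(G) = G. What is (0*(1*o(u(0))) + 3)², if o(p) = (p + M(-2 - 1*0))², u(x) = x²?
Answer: 9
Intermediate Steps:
o(p) = (-2 + p)² (o(p) = (p + (-2 - 1*0))² = (p + (-2 + 0))² = (p - 2)² = (-2 + p)²)
(0*(1*o(u(0))) + 3)² = (0*(1*(-2 + 0²)²) + 3)² = (0*(1*(-2 + 0)²) + 3)² = (0*(1*(-2)²) + 3)² = (0*(1*4) + 3)² = (0*4 + 3)² = (0 + 3)² = 3² = 9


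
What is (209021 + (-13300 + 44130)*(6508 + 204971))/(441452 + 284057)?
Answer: 6520106591/725509 ≈ 8986.9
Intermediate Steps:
(209021 + (-13300 + 44130)*(6508 + 204971))/(441452 + 284057) = (209021 + 30830*211479)/725509 = (209021 + 6519897570)*(1/725509) = 6520106591*(1/725509) = 6520106591/725509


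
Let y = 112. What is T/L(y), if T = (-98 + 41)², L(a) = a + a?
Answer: 3249/224 ≈ 14.504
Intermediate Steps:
L(a) = 2*a
T = 3249 (T = (-57)² = 3249)
T/L(y) = 3249/((2*112)) = 3249/224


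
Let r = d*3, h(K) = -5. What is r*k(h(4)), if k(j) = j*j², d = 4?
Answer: -1500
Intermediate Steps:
k(j) = j³
r = 12 (r = 4*3 = 12)
r*k(h(4)) = 12*(-5)³ = 12*(-125) = -1500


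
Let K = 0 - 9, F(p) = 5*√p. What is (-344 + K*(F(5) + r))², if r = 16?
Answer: 248269 + 43920*√5 ≈ 3.4648e+5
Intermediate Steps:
K = -9
(-344 + K*(F(5) + r))² = (-344 - 9*(5*√5 + 16))² = (-344 - 9*(16 + 5*√5))² = (-344 + (-144 - 45*√5))² = (-488 - 45*√5)²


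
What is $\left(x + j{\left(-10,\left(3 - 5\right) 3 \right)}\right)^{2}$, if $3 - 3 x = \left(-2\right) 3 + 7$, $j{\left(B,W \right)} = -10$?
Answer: $\frac{784}{9} \approx 87.111$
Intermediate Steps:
$x = \frac{2}{3}$ ($x = 1 - \frac{\left(-2\right) 3 + 7}{3} = 1 - \frac{-6 + 7}{3} = 1 - \frac{1}{3} = \frac{2}{3} \approx 0.66667$)
$\left(x + j{\left(-10,\left(3 - 5\right) 3 \right)}\right)^{2} = \left(\frac{2}{3} - 10\right)^{2} = \left(- \frac{28}{3}\right)^{2} = \frac{784}{9}$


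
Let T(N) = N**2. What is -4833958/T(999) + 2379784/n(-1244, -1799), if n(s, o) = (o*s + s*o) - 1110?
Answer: -9627989057266/2232928435401 ≈ -4.3118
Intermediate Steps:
n(s, o) = -1110 + 2*o*s (n(s, o) = (o*s + o*s) - 1110 = 2*o*s - 1110 = -1110 + 2*o*s)
-4833958/T(999) + 2379784/n(-1244, -1799) = -4833958/(999**2) + 2379784/(-1110 + 2*(-1799)*(-1244)) = -4833958/998001 + 2379784/(-1110 + 4475912) = -4833958*1/998001 + 2379784/4474802 = -4833958/998001 + 2379784*(1/4474802) = -4833958/998001 + 1189892/2237401 = -9627989057266/2232928435401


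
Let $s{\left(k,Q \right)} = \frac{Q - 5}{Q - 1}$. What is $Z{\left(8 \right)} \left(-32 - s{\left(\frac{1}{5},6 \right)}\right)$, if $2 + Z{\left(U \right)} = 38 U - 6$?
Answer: $- \frac{47656}{5} \approx -9531.2$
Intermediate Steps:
$s{\left(k,Q \right)} = \frac{-5 + Q}{-1 + Q}$
$Z{\left(U \right)} = -8 + 38 U$ ($Z{\left(U \right)} = -2 + \left(38 U - 6\right) = -2 + \left(-6 + 38 U\right) = -8 + 38 U$)
$Z{\left(8 \right)} \left(-32 - s{\left(\frac{1}{5},6 \right)}\right) = \left(-8 + 38 \cdot 8\right) \left(-32 - \frac{-5 + 6}{-1 + 6}\right) = \left(-8 + 304\right) \left(-32 - \frac{1}{5} \cdot 1\right) = 296 \left(-32 - \frac{1}{5} \cdot 1\right) = 296 \left(-32 - \frac{1}{5}\right) = 296 \left(- \frac{161}{5}\right) = - \frac{47656}{5}$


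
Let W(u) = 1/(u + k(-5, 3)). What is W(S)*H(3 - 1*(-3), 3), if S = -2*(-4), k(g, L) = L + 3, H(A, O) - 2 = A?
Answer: 4/7 ≈ 0.57143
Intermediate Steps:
H(A, O) = 2 + A
k(g, L) = 3 + L
S = 8
W(u) = 1/(6 + u) (W(u) = 1/(u + (3 + 3)) = 1/(u + 6) = 1/(6 + u))
W(S)*H(3 - 1*(-3), 3) = (2 + (3 - 1*(-3)))/(6 + 8) = (2 + (3 + 3))/14 = (2 + 6)/14 = (1/14)*8 = 4/7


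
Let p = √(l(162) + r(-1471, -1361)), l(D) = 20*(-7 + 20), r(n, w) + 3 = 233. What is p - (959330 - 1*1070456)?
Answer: 111126 + 7*√10 ≈ 1.1115e+5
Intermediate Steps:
r(n, w) = 230 (r(n, w) = -3 + 233 = 230)
l(D) = 260 (l(D) = 20*13 = 260)
p = 7*√10 (p = √(260 + 230) = √490 = 7*√10 ≈ 22.136)
p - (959330 - 1*1070456) = 7*√10 - (959330 - 1*1070456) = 7*√10 - (959330 - 1070456) = 7*√10 - 1*(-111126) = 7*√10 + 111126 = 111126 + 7*√10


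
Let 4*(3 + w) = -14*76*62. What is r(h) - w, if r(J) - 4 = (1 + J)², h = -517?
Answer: 282755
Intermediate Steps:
w = -16495 (w = -3 + (-14*76*62)/4 = -3 + (-1064*62)/4 = -3 + (¼)*(-65968) = -3 - 16492 = -16495)
r(J) = 4 + (1 + J)²
r(h) - w = (4 + (1 - 517)²) - 1*(-16495) = (4 + (-516)²) + 16495 = (4 + 266256) + 16495 = 266260 + 16495 = 282755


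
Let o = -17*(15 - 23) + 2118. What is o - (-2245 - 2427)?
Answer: 6926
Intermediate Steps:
o = 2254 (o = -17*(-8) + 2118 = 136 + 2118 = 2254)
o - (-2245 - 2427) = 2254 - (-2245 - 2427) = 2254 - 1*(-4672) = 2254 + 4672 = 6926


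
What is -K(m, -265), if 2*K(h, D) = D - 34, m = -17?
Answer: 299/2 ≈ 149.50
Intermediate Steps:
K(h, D) = -17 + D/2 (K(h, D) = (D - 34)/2 = (-34 + D)/2 = -17 + D/2)
-K(m, -265) = -(-17 + (½)*(-265)) = -(-17 - 265/2) = -1*(-299/2) = 299/2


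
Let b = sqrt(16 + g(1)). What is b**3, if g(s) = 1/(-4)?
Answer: 189*sqrt(7)/8 ≈ 62.506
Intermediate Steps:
g(s) = -1/4
b = 3*sqrt(7)/2 (b = sqrt(16 - 1/4) = sqrt(63/4) = 3*sqrt(7)/2 ≈ 3.9686)
b**3 = (3*sqrt(7)/2)**3 = 189*sqrt(7)/8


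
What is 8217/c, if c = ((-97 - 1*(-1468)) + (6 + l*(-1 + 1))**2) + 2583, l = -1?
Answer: 2739/1330 ≈ 2.0594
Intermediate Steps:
c = 3990 (c = ((-97 - 1*(-1468)) + (6 - (-1 + 1))**2) + 2583 = ((-97 + 1468) + (6 - 1*0)**2) + 2583 = (1371 + (6 + 0)**2) + 2583 = (1371 + 6**2) + 2583 = (1371 + 36) + 2583 = 1407 + 2583 = 3990)
8217/c = 8217/3990 = 8217*(1/3990) = 2739/1330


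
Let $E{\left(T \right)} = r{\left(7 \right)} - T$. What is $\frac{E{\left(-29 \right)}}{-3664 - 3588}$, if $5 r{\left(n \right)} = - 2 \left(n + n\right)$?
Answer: $- \frac{117}{36260} \approx -0.0032267$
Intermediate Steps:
$r{\left(n \right)} = - \frac{4 n}{5}$ ($r{\left(n \right)} = \frac{\left(-2\right) \left(n + n\right)}{5} = \frac{\left(-2\right) 2 n}{5} = \frac{\left(-4\right) n}{5} = - \frac{4 n}{5}$)
$E{\left(T \right)} = - \frac{28}{5} - T$ ($E{\left(T \right)} = \left(- \frac{4}{5}\right) 7 - T = - \frac{28}{5} - T$)
$\frac{E{\left(-29 \right)}}{-3664 - 3588} = \frac{- \frac{28}{5} - -29}{-3664 - 3588} = \frac{- \frac{28}{5} + 29}{-7252} = \frac{117}{5} \left(- \frac{1}{7252}\right) = - \frac{117}{36260}$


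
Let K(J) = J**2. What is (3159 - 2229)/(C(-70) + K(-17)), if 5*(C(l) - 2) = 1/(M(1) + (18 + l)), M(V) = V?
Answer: 118575/37102 ≈ 3.1959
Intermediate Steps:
C(l) = 2 + 1/(5*(19 + l)) (C(l) = 2 + 1/(5*(1 + (18 + l))) = 2 + 1/(5*(19 + l)))
(3159 - 2229)/(C(-70) + K(-17)) = (3159 - 2229)/((191 + 10*(-70))/(5*(19 - 70)) + (-17)**2) = 930/((1/5)*(191 - 700)/(-51) + 289) = 930/((1/5)*(-1/51)*(-509) + 289) = 930/(509/255 + 289) = 930/(74204/255) = 930*(255/74204) = 118575/37102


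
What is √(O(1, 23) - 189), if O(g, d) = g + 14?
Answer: I*√174 ≈ 13.191*I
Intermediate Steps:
O(g, d) = 14 + g
√(O(1, 23) - 189) = √((14 + 1) - 189) = √(15 - 189) = √(-174) = I*√174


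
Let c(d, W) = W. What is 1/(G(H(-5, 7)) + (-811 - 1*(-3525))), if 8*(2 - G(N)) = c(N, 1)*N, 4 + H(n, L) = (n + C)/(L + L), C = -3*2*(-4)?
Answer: 112/304229 ≈ 0.00036814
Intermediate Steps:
C = 24 (C = -6*(-4) = 24)
H(n, L) = -4 + (24 + n)/(2*L) (H(n, L) = -4 + (n + 24)/(L + L) = -4 + (24 + n)/((2*L)) = -4 + (24 + n)*(1/(2*L)) = -4 + (24 + n)/(2*L))
G(N) = 2 - N/8
1/(G(H(-5, 7)) + (-811 - 1*(-3525))) = 1/((2 - (24 - 5 - 8*7)/(16*7)) + (-811 - 1*(-3525))) = 1/((2 - (24 - 5 - 56)/(16*7)) + (-811 + 3525)) = 1/((2 - (-37)/(16*7)) + 2714) = 1/((2 - ⅛*(-37/14)) + 2714) = 1/((2 + 37/112) + 2714) = 1/(261/112 + 2714) = 1/(304229/112) = 112/304229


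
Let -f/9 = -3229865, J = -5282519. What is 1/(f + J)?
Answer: 1/23786266 ≈ 4.2041e-8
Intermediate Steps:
f = 29068785 (f = -9*(-3229865) = 29068785)
1/(f + J) = 1/(29068785 - 5282519) = 1/23786266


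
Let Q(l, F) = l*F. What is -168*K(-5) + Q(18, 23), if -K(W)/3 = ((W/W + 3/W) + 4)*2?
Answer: 24246/5 ≈ 4849.2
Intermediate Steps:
Q(l, F) = F*l
K(W) = -30 - 18/W (K(W) = -3*((W/W + 3/W) + 4)*2 = -3*((1 + 3/W) + 4)*2 = -3*(5 + 3/W)*2 = -3*(10 + 6/W) = -30 - 18/W)
-168*K(-5) + Q(18, 23) = -168*(-30 - 18/(-5)) + 23*18 = -168*(-30 - 18*(-1/5)) + 414 = -168*(-30 + 18/5) + 414 = -168*(-132/5) + 414 = 22176/5 + 414 = 24246/5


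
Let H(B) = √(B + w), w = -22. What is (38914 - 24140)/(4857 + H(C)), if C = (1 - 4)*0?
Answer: 71757318/23590471 - 14774*I*√22/23590471 ≈ 3.0418 - 0.0029375*I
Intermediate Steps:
C = 0 (C = -3*0 = 0)
H(B) = √(-22 + B) (H(B) = √(B - 22) = √(-22 + B))
(38914 - 24140)/(4857 + H(C)) = (38914 - 24140)/(4857 + √(-22 + 0)) = 14774/(4857 + √(-22)) = 14774/(4857 + I*√22)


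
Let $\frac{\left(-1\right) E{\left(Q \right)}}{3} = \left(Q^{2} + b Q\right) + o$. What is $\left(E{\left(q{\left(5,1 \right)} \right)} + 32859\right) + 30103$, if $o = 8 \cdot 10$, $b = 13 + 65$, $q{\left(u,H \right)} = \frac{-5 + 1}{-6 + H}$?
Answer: $\frac{1563322}{25} \approx 62533.0$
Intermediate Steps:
$q{\left(u,H \right)} = - \frac{4}{-6 + H}$
$b = 78$
$o = 80$
$E{\left(Q \right)} = -240 - 234 Q - 3 Q^{2}$ ($E{\left(Q \right)} = - 3 \left(\left(Q^{2} + 78 Q\right) + 80\right) = - 3 \left(80 + Q^{2} + 78 Q\right) = -240 - 234 Q - 3 Q^{2}$)
$\left(E{\left(q{\left(5,1 \right)} \right)} + 32859\right) + 30103 = \left(\left(-240 - 234 \left(- \frac{4}{-6 + 1}\right) - 3 \left(- \frac{4}{-6 + 1}\right)^{2}\right) + 32859\right) + 30103 = \left(\left(-240 - 234 \left(- \frac{4}{-5}\right) - 3 \left(- \frac{4}{-5}\right)^{2}\right) + 32859\right) + 30103 = \left(\left(-240 - 234 \left(\left(-4\right) \left(- \frac{1}{5}\right)\right) - 3 \left(\left(-4\right) \left(- \frac{1}{5}\right)\right)^{2}\right) + 32859\right) + 30103 = \left(\left(-240 - \frac{936}{5} - 3 \left(\frac{4}{5}\right)^{2}\right) + 32859\right) + 30103 = \left(\left(-240 - \frac{936}{5} - \frac{48}{25}\right) + 32859\right) + 30103 = \left(- \frac{10728}{25} + 32859\right) + 30103 = \frac{810747}{25} + 30103 = \frac{1563322}{25}$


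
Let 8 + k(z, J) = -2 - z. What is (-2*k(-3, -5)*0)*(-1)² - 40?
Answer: -40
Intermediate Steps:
k(z, J) = -10 - z (k(z, J) = -8 + (-2 - z) = -10 - z)
(-2*k(-3, -5)*0)*(-1)² - 40 = (-2*(-10 - 1*(-3))*0)*(-1)² - 40 = (-2*(-10 + 3)*0)*1 - 40 = (-2*(-7)*0)*1 - 40 = (14*0)*1 - 40 = 0*1 - 40 = 0 - 40 = -40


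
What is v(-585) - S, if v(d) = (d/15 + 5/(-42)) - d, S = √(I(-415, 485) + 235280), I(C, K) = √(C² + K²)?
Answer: 22927/42 - √(235280 + 5*√16298) ≈ 60.167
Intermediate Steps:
S = √(235280 + 5*√16298) (S = √(√((-415)² + 485²) + 235280) = √(√(172225 + 235225) + 235280) = √(√407450 + 235280) = √(5*√16298 + 235280) = √(235280 + 5*√16298) ≈ 485.71)
v(d) = -5/42 - 14*d/15 (v(d) = (d*(1/15) + 5*(-1/42)) - d = (d/15 - 5/42) - d = (-5/42 + d/15) - d = -5/42 - 14*d/15)
v(-585) - S = (-5/42 - 14/15*(-585)) - √(235280 + 5*√16298) = (-5/42 + 546) - √(235280 + 5*√16298) = 22927/42 - √(235280 + 5*√16298)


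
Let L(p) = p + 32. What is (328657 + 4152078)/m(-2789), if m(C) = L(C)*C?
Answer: 4480735/7689273 ≈ 0.58273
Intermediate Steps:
L(p) = 32 + p
m(C) = C*(32 + C) (m(C) = (32 + C)*C = C*(32 + C))
(328657 + 4152078)/m(-2789) = (328657 + 4152078)/((-2789*(32 - 2789))) = 4480735/((-2789*(-2757))) = 4480735/7689273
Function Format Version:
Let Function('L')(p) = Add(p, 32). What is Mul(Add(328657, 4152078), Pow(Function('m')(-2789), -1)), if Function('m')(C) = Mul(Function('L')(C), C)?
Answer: Rational(4480735, 7689273) ≈ 0.58273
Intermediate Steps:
Function('L')(p) = Add(32, p)
Function('m')(C) = Mul(C, Add(32, C)) (Function('m')(C) = Mul(Add(32, C), C) = Mul(C, Add(32, C)))
Mul(Add(328657, 4152078), Pow(Function('m')(-2789), -1)) = Mul(Add(328657, 4152078), Pow(Mul(-2789, Add(32, -2789)), -1)) = Mul(4480735, Pow(Mul(-2789, -2757), -1)) = Mul(4480735, Pow(7689273, -1)) = Mul(4480735, Rational(1, 7689273)) = Rational(4480735, 7689273)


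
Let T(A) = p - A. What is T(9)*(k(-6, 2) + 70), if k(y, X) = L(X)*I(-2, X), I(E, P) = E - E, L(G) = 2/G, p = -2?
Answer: -770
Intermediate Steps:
T(A) = -2 - A
I(E, P) = 0
k(y, X) = 0 (k(y, X) = (2/X)*0 = 0)
T(9)*(k(-6, 2) + 70) = (-2 - 1*9)*(0 + 70) = (-2 - 9)*70 = -11*70 = -770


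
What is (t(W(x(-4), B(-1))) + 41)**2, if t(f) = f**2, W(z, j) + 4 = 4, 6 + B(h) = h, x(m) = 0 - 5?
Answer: 1681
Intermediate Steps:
x(m) = -5
B(h) = -6 + h
W(z, j) = 0 (W(z, j) = -4 + 4 = 0)
(t(W(x(-4), B(-1))) + 41)**2 = (0**2 + 41)**2 = (0 + 41)**2 = 41**2 = 1681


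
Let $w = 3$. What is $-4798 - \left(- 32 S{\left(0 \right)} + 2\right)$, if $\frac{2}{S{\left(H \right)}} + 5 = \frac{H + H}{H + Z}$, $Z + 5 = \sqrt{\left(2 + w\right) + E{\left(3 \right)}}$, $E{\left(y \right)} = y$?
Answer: $- \frac{24064}{5} \approx -4812.8$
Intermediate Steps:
$Z = -5 + 2 \sqrt{2}$ ($Z = -5 + \sqrt{\left(2 + 3\right) + 3} = -5 + \sqrt{5 + 3} = -5 + \sqrt{8} = -5 + 2 \sqrt{2} \approx -2.1716$)
$S{\left(H \right)} = \frac{2}{-5 + \frac{2 H}{-5 + H + 2 \sqrt{2}}}$ ($S{\left(H \right)} = \frac{2}{-5 + \frac{H + H}{H - \left(5 - 2 \sqrt{2}\right)}} = \frac{2}{-5 + \frac{2 H}{-5 + H + 2 \sqrt{2}}}$)
$-4798 - \left(- 32 S{\left(0 \right)} + 2\right) = -4798 - \left(- 32 \frac{2 \left(5 - 0 - 2 \sqrt{2}\right)}{-25 + 3 \cdot 0 + 10 \sqrt{2}} + 2\right) = -4798 - \left(- 32 \frac{2 \left(5 + 0 - 2 \sqrt{2}\right)}{-25 + 0 + 10 \sqrt{2}} + 2\right) = -4798 - \left(- 32 \frac{2 \left(5 - 2 \sqrt{2}\right)}{-25 + 10 \sqrt{2}} + 2\right) = -4798 - \left(- \frac{64 \left(5 - 2 \sqrt{2}\right)}{-25 + 10 \sqrt{2}} + 2\right) = -4798 - \left(2 - \frac{64 \left(5 - 2 \sqrt{2}\right)}{-25 + 10 \sqrt{2}}\right) = -4798 + \left(-2 + \frac{64 \left(5 - 2 \sqrt{2}\right)}{-25 + 10 \sqrt{2}}\right) = -4800 + \frac{64 \left(5 - 2 \sqrt{2}\right)}{-25 + 10 \sqrt{2}}$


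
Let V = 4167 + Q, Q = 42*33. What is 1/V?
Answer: 1/5553 ≈ 0.00018008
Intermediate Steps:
Q = 1386
V = 5553 (V = 4167 + 1386 = 5553)
1/V = 1/5553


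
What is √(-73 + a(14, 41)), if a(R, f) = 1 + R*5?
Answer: I*√2 ≈ 1.4142*I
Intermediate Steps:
a(R, f) = 1 + 5*R
√(-73 + a(14, 41)) = √(-73 + (1 + 5*14)) = √(-73 + (1 + 70)) = √(-73 + 71) = √(-2) = I*√2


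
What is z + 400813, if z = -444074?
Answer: -43261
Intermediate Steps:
z + 400813 = -444074 + 400813 = -43261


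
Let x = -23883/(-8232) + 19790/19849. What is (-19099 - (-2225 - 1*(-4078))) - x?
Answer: -1141376746161/54465656 ≈ -20956.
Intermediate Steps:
x = 212321649/54465656 (x = -23883*(-1/8232) + 19790*(1/19849) = 7961/2744 + 19790/19849 = 212321649/54465656 ≈ 3.8983)
(-19099 - (-2225 - 1*(-4078))) - x = (-19099 - (-2225 - 1*(-4078))) - 1*212321649/54465656 = (-19099 - (-2225 + 4078)) - 212321649/54465656 = (-19099 - 1*1853) - 212321649/54465656 = (-19099 - 1853) - 212321649/54465656 = -20952 - 212321649/54465656 = -1141376746161/54465656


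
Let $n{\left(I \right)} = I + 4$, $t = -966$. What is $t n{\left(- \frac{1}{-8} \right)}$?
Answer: $- \frac{15939}{4} \approx -3984.8$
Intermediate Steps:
$n{\left(I \right)} = 4 + I$
$t n{\left(- \frac{1}{-8} \right)} = - 966 \left(4 - \frac{1}{-8}\right) = - 966 \left(4 - - \frac{1}{8}\right) = - 966 \left(4 + \frac{1}{8}\right) = \left(-966\right) \frac{33}{8} = - \frac{15939}{4}$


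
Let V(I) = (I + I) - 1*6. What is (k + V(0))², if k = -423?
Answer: 184041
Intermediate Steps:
V(I) = -6 + 2*I (V(I) = 2*I - 6 = -6 + 2*I)
(k + V(0))² = (-423 + (-6 + 2*0))² = (-423 + (-6 + 0))² = (-423 - 6)² = (-429)² = 184041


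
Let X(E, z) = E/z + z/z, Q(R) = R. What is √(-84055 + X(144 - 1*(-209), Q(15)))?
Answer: 11*I*√156255/15 ≈ 289.88*I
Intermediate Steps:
X(E, z) = 1 + E/z (X(E, z) = E/z + 1 = 1 + E/z)
√(-84055 + X(144 - 1*(-209), Q(15))) = √(-84055 + ((144 - 1*(-209)) + 15)/15) = √(-84055 + ((144 + 209) + 15)/15) = √(-84055 + (353 + 15)/15) = √(-84055 + (1/15)*368) = √(-84055 + 368/15) = √(-1260457/15) = 11*I*√156255/15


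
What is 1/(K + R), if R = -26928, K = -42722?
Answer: -1/69650 ≈ -1.4358e-5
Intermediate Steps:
1/(K + R) = 1/(-42722 - 26928) = 1/(-69650) = -1/69650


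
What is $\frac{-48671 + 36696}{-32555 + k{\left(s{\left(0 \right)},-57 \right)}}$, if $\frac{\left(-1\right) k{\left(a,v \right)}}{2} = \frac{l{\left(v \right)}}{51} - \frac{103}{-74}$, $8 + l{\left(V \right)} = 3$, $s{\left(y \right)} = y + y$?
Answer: $\frac{22596825}{61436168} \approx 0.36781$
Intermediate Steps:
$s{\left(y \right)} = 2 y$
$l{\left(V \right)} = -5$ ($l{\left(V \right)} = -8 + 3 = -5$)
$k{\left(a,v \right)} = - \frac{4883}{1887}$ ($k{\left(a,v \right)} = - 2 \left(- \frac{5}{51} - \frac{103}{-74}\right) = - 2 \left(\left(-5\right) \frac{1}{51} - - \frac{103}{74}\right) = - 2 \left(- \frac{5}{51} + \frac{103}{74}\right) = \left(-2\right) \frac{4883}{3774} = - \frac{4883}{1887}$)
$\frac{-48671 + 36696}{-32555 + k{\left(s{\left(0 \right)},-57 \right)}} = \frac{-48671 + 36696}{-32555 - \frac{4883}{1887}} = - \frac{11975}{- \frac{61436168}{1887}} = \left(-11975\right) \left(- \frac{1887}{61436168}\right) = \frac{22596825}{61436168}$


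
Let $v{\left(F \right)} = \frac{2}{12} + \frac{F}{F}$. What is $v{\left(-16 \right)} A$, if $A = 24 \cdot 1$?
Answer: $28$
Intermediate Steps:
$A = 24$
$v{\left(F \right)} = \frac{7}{6}$ ($v{\left(F \right)} = 2 \cdot \frac{1}{12} + 1 = \frac{1}{6} + 1 = \frac{7}{6}$)
$v{\left(-16 \right)} A = \frac{7}{6} \cdot 24 = 28$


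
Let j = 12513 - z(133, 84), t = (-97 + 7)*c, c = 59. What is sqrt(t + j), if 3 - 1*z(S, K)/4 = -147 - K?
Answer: sqrt(6267) ≈ 79.164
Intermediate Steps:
z(S, K) = 600 + 4*K (z(S, K) = 12 - 4*(-147 - K) = 12 + (588 + 4*K) = 600 + 4*K)
t = -5310 (t = (-97 + 7)*59 = -90*59 = -5310)
j = 11577 (j = 12513 - (600 + 4*84) = 12513 - (600 + 336) = 12513 - 1*936 = 12513 - 936 = 11577)
sqrt(t + j) = sqrt(-5310 + 11577) = sqrt(6267)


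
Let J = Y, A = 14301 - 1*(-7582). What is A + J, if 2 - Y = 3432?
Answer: 18453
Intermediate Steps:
A = 21883 (A = 14301 + 7582 = 21883)
Y = -3430 (Y = 2 - 1*3432 = 2 - 3432 = -3430)
J = -3430
A + J = 21883 - 3430 = 18453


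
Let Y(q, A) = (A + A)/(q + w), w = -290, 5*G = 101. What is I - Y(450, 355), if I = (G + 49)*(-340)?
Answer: -376519/16 ≈ -23532.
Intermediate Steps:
G = 101/5 (G = (⅕)*101 = 101/5 ≈ 20.200)
I = -23528 (I = (101/5 + 49)*(-340) = (346/5)*(-340) = -23528)
Y(q, A) = 2*A/(-290 + q) (Y(q, A) = (A + A)/(q - 290) = (2*A)/(-290 + q) = 2*A/(-290 + q))
I - Y(450, 355) = -23528 - 2*355/(-290 + 450) = -23528 - 2*355/160 = -23528 - 1*71/16 = -23528 - 71/16 = -376519/16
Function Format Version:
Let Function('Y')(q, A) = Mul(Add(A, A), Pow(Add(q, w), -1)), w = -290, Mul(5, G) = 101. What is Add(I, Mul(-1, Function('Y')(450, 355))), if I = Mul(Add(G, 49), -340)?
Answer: Rational(-376519, 16) ≈ -23532.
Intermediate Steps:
G = Rational(101, 5) (G = Mul(Rational(1, 5), 101) = Rational(101, 5) ≈ 20.200)
I = -23528 (I = Mul(Add(Rational(101, 5), 49), -340) = Mul(Rational(346, 5), -340) = -23528)
Function('Y')(q, A) = Mul(2, A, Pow(Add(-290, q), -1)) (Function('Y')(q, A) = Mul(Add(A, A), Pow(Add(q, -290), -1)) = Mul(Mul(2, A), Pow(Add(-290, q), -1)) = Mul(2, A, Pow(Add(-290, q), -1)))
Add(I, Mul(-1, Function('Y')(450, 355))) = Add(-23528, Mul(-1, Mul(2, 355, Pow(Add(-290, 450), -1)))) = Add(-23528, Mul(-1, Mul(2, 355, Pow(160, -1)))) = Add(-23528, Mul(-1, Mul(2, 355, Rational(1, 160)))) = Add(-23528, Mul(-1, Rational(71, 16))) = Add(-23528, Rational(-71, 16)) = Rational(-376519, 16)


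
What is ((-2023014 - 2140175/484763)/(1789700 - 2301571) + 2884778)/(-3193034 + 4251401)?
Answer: 715818605203591651/262619082580851291 ≈ 2.7257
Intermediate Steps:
((-2023014 - 2140175/484763)/(1789700 - 2301571) + 2884778)/(-3193034 + 4251401) = ((-2023014 - 2140175*1/484763)/(-511871) + 2884778)/1058367 = ((-2023014 - 2140175/484763)*(-1/511871) + 2884778)*(1/1058367) = (-980684475857/484763*(-1/511871) + 2884778)*(1/1058367) = (980684475857/248136121573 + 2884778)*(1/1058367) = (715818605203591651/248136121573)*(1/1058367) = 715818605203591651/262619082580851291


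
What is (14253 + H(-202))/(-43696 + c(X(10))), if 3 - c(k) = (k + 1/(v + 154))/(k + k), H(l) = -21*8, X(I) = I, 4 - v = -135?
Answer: -82538100/256043911 ≈ -0.32236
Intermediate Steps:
v = 139 (v = 4 - 1*(-135) = 4 + 135 = 139)
H(l) = -168
c(k) = 3 - (1/293 + k)/(2*k) (c(k) = 3 - (k + 1/(139 + 154))/(k + k) = 3 - (k + 1/293)/(2*k) = 3 - (k + 1/293)*1/(2*k) = 3 - (1/293 + k)*1/(2*k) = 3 - (1/293 + k)/(2*k))
(14253 + H(-202))/(-43696 + c(X(10))) = (14253 - 168)/(-43696 + (1/586)*(-1 + 1465*10)/10) = 14085/(-43696 + (1/586)*(1/10)*(-1 + 14650)) = 14085/(-43696 + (1/586)*(1/10)*14649) = 14085/(-43696 + 14649/5860) = 14085/(-256043911/5860) = 14085*(-5860/256043911) = -82538100/256043911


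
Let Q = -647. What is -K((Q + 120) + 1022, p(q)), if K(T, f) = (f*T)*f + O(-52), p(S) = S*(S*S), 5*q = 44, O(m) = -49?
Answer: -718374918619/3125 ≈ -2.2988e+8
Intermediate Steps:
q = 44/5 (q = (1/5)*44 = 44/5 ≈ 8.8000)
p(S) = S**3 (p(S) = S*S**2 = S**3)
K(T, f) = -49 + T*f**2 (K(T, f) = (f*T)*f - 49 = (T*f)*f - 49 = T*f**2 - 49 = -49 + T*f**2)
-K((Q + 120) + 1022, p(q)) = -(-49 + ((-647 + 120) + 1022)*((44/5)**3)**2) = -(-49 + (-527 + 1022)*(85184/125)**2) = -(-49 + 495*(7256313856/15625)) = -(-49 + 718375071744/3125) = -1*718374918619/3125 = -718374918619/3125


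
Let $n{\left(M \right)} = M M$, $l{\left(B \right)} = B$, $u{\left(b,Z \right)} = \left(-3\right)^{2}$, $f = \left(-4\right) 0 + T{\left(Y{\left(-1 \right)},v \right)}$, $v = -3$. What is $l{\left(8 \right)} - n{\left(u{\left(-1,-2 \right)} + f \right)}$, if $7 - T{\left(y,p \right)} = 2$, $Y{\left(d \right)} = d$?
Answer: $-188$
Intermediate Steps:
$T{\left(y,p \right)} = 5$ ($T{\left(y,p \right)} = 7 - 2 = 5$)
$f = 5$ ($f = \left(-4\right) 0 + 5 = 0 + 5 = 5$)
$u{\left(b,Z \right)} = 9$
$n{\left(M \right)} = M^{2}$
$l{\left(8 \right)} - n{\left(u{\left(-1,-2 \right)} + f \right)} = 8 - \left(9 + 5\right)^{2} = 8 - 14^{2} = 8 - 196 = -188$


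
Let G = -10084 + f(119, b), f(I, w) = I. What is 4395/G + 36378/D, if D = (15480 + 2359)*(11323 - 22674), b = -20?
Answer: -178061641185/403563544577 ≈ -0.44122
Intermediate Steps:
D = -202490489 (D = 17839*(-11351) = -202490489)
G = -9965 (G = -10084 + 119 = -9965)
4395/G + 36378/D = 4395/(-9965) + 36378/(-202490489) = 4395*(-1/9965) + 36378*(-1/202490489) = -879/1993 - 36378/202490489 = -178061641185/403563544577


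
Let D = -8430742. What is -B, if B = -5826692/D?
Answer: -2913346/4215371 ≈ -0.69112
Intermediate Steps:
B = 2913346/4215371 (B = -5826692/(-8430742) = -5826692*(-1/8430742) = 2913346/4215371 ≈ 0.69112)
-B = -1*2913346/4215371 = -2913346/4215371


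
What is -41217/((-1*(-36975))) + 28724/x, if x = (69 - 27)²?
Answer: 82446926/5435325 ≈ 15.169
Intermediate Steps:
x = 1764 (x = 42² = 1764)
-41217/((-1*(-36975))) + 28724/x = -41217/((-1*(-36975))) + 28724/1764 = -41217/36975 + 28724*(1/1764) = -41217*1/36975 + 7181/441 = -13739/12325 + 7181/441 = 82446926/5435325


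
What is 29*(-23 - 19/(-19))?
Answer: -638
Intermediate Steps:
29*(-23 - 19/(-19)) = 29*(-23 - 1/19*(-19)) = 29*(-23 + 1) = 29*(-22) = -638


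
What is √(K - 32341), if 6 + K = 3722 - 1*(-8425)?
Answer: 10*I*√202 ≈ 142.13*I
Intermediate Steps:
K = 12141 (K = -6 + (3722 - 1*(-8425)) = -6 + (3722 + 8425) = -6 + 12147 = 12141)
√(K - 32341) = √(12141 - 32341) = √(-20200) = 10*I*√202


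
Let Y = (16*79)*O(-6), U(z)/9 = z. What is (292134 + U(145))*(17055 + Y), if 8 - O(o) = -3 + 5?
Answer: 7230043521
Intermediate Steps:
O(o) = 6 (O(o) = 8 - (-3 + 5) = 8 - 1*2 = 8 - 2 = 6)
U(z) = 9*z
Y = 7584 (Y = (16*79)*6 = 1264*6 = 7584)
(292134 + U(145))*(17055 + Y) = (292134 + 9*145)*(17055 + 7584) = (292134 + 1305)*24639 = 293439*24639 = 7230043521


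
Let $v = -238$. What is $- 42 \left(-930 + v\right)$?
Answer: $49056$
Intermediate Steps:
$- 42 \left(-930 + v\right) = - 42 \left(-930 - 238\right) = \left(-42\right) \left(-1168\right) = 49056$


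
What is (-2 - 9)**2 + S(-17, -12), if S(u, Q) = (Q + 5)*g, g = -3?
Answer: 142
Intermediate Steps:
S(u, Q) = -15 - 3*Q (S(u, Q) = (Q + 5)*(-3) = (5 + Q)*(-3) = -15 - 3*Q)
(-2 - 9)**2 + S(-17, -12) = (-2 - 9)**2 + (-15 - 3*(-12)) = (-11)**2 + (-15 + 36) = 121 + 21 = 142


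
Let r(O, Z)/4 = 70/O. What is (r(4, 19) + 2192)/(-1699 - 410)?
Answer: -754/703 ≈ -1.0725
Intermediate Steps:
r(O, Z) = 280/O (r(O, Z) = 4*(70/O) = 280/O)
(r(4, 19) + 2192)/(-1699 - 410) = (280/4 + 2192)/(-1699 - 410) = (280*(¼) + 2192)/(-2109) = (70 + 2192)*(-1/2109) = 2262*(-1/2109) = -754/703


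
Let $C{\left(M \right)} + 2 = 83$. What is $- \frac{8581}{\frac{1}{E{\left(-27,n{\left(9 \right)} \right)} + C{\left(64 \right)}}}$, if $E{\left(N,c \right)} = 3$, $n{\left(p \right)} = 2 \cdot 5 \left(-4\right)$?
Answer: $-720804$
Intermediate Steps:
$n{\left(p \right)} = -40$ ($n{\left(p \right)} = 10 \left(-4\right) = -40$)
$C{\left(M \right)} = 81$ ($C{\left(M \right)} = -2 + 83 = 81$)
$- \frac{8581}{\frac{1}{E{\left(-27,n{\left(9 \right)} \right)} + C{\left(64 \right)}}} = - \frac{8581}{\frac{1}{3 + 81}} = - \frac{8581}{\frac{1}{84}} = - 8581 \frac{1}{\frac{1}{84}} = \left(-8581\right) 84 = -720804$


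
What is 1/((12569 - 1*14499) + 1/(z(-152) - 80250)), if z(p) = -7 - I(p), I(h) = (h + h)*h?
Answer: -126465/244077451 ≈ -0.00051813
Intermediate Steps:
I(h) = 2*h² (I(h) = (2*h)*h = 2*h²)
z(p) = -7 - 2*p²
1/((12569 - 1*14499) + 1/(z(-152) - 80250)) = 1/((12569 - 1*14499) + 1/((-7 - 2*(-152)²) - 80250)) = 1/((12569 - 14499) + 1/((-7 - 2*23104) - 80250)) = 1/(-1930 + 1/((-7 - 46208) - 80250)) = 1/(-1930 + 1/(-46215 - 80250)) = 1/(-1930 + 1/(-126465)) = 1/(-1930 - 1/126465) = 1/(-244077451/126465) = -126465/244077451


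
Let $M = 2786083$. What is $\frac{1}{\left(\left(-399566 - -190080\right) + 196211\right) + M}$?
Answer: $\frac{1}{2772808} \approx 3.6065 \cdot 10^{-7}$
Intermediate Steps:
$\frac{1}{\left(\left(-399566 - -190080\right) + 196211\right) + M} = \frac{1}{\left(\left(-399566 - -190080\right) + 196211\right) + 2786083} = \frac{1}{\left(\left(-399566 + 190080\right) + 196211\right) + 2786083} = \frac{1}{\left(-209486 + 196211\right) + 2786083} = \frac{1}{-13275 + 2786083} = \frac{1}{2772808}$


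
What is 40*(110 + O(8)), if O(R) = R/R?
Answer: 4440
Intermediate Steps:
O(R) = 1
40*(110 + O(8)) = 40*(110 + 1) = 40*111 = 4440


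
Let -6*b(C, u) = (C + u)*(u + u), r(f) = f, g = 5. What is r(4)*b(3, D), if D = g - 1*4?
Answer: -16/3 ≈ -5.3333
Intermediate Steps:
D = 1 (D = 5 - 1*4 = 5 - 4 = 1)
b(C, u) = -u*(C + u)/3 (b(C, u) = -(C + u)*(u + u)/6 = -(C + u)*2*u/6 = -u*(C + u)/3)
r(4)*b(3, D) = 4*(-1/3*1*(3 + 1)) = 4*(-1/3*1*4) = 4*(-4/3) = -16/3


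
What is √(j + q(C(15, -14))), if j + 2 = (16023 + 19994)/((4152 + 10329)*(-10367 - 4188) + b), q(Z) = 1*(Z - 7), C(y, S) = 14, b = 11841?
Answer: 7*√4532437342026858/210759114 ≈ 2.2360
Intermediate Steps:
q(Z) = -7 + Z (q(Z) = 1*(-7 + Z) = -7 + Z)
j = -421554245/210759114 (j = -2 + (16023 + 19994)/((4152 + 10329)*(-10367 - 4188) + 11841) = -2 + 36017/(14481*(-14555) + 11841) = -2 + 36017/(-210770955 + 11841) = -2 + 36017/(-210759114) = -2 + 36017*(-1/210759114) = -2 - 36017/210759114 = -421554245/210759114 ≈ -2.0002)
√(j + q(C(15, -14))) = √(-421554245/210759114 + (-7 + 14)) = √(-421554245/210759114 + 7) = √(1053759553/210759114) = 7*√4532437342026858/210759114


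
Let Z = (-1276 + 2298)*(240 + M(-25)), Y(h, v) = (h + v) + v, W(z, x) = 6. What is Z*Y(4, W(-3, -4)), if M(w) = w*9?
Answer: 245280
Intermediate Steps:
Y(h, v) = h + 2*v
M(w) = 9*w
Z = 15330 (Z = (-1276 + 2298)*(240 + 9*(-25)) = 1022*(240 - 225) = 1022*15 = 15330)
Z*Y(4, W(-3, -4)) = 15330*(4 + 2*6) = 15330*(4 + 12) = 15330*16 = 245280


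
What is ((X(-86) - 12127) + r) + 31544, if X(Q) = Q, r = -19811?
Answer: -480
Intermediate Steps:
((X(-86) - 12127) + r) + 31544 = ((-86 - 12127) - 19811) + 31544 = (-12213 - 19811) + 31544 = -32024 + 31544 = -480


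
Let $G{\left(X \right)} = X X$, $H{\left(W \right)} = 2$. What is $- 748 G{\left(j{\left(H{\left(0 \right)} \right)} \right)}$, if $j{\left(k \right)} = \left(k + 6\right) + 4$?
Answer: $-107712$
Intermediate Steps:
$j{\left(k \right)} = 10 + k$ ($j{\left(k \right)} = \left(6 + k\right) + 4 = 10 + k$)
$G{\left(X \right)} = X^{2}$
$- 748 G{\left(j{\left(H{\left(0 \right)} \right)} \right)} = - 748 \left(10 + 2\right)^{2} = - 748 \cdot 12^{2} = \left(-748\right) 144 = -107712$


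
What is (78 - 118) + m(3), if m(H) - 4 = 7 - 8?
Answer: -37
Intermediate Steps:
m(H) = 3 (m(H) = 4 + (7 - 8) = 4 - 1 = 3)
(78 - 118) + m(3) = (78 - 118) + 3 = -40 + 3 = -37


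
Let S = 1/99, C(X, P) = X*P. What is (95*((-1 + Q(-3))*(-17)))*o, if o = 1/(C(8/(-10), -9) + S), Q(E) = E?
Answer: 3197700/3569 ≈ 895.96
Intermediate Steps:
C(X, P) = P*X
S = 1/99 ≈ 0.010101
o = 495/3569 (o = 1/(-72/(-10) + 1/99) = 1/(-72*(-1)/10 + 1/99) = 1/(-9*(-⅘) + 1/99) = 1/(36/5 + 1/99) = 1/(3569/495) = 495/3569 ≈ 0.13869)
(95*((-1 + Q(-3))*(-17)))*o = (95*((-1 - 3)*(-17)))*(495/3569) = (95*(-4*(-17)))*(495/3569) = (95*68)*(495/3569) = 6460*(495/3569) = 3197700/3569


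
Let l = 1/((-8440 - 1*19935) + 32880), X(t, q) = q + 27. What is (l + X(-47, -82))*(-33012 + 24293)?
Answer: 2160341506/4505 ≈ 4.7954e+5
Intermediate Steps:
X(t, q) = 27 + q
l = 1/4505 (l = 1/((-8440 - 19935) + 32880) = 1/(-28375 + 32880) = 1/4505 ≈ 0.00022198)
(l + X(-47, -82))*(-33012 + 24293) = (1/4505 + (27 - 82))*(-33012 + 24293) = (1/4505 - 55)*(-8719) = -247774/4505*(-8719) = 2160341506/4505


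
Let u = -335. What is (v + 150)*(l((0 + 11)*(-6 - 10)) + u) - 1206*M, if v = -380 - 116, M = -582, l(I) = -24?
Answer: 826106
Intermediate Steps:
v = -496
(v + 150)*(l((0 + 11)*(-6 - 10)) + u) - 1206*M = (-496 + 150)*(-24 - 335) - 1206*(-582) = -346*(-359) + 701892 = 124214 + 701892 = 826106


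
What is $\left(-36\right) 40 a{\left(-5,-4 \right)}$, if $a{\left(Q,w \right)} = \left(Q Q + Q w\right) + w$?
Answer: $-59040$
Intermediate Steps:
$a{\left(Q,w \right)} = w + Q^{2} + Q w$ ($a{\left(Q,w \right)} = \left(Q^{2} + Q w\right) + w = w + Q^{2} + Q w$)
$\left(-36\right) 40 a{\left(-5,-4 \right)} = \left(-36\right) 40 \left(-4 + \left(-5\right)^{2} - -20\right) = - 1440 \left(-4 + 25 + 20\right) = \left(-1440\right) 41 = -59040$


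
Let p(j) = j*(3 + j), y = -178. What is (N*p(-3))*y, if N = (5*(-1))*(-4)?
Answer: 0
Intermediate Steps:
N = 20 (N = -5*(-4) = 20)
(N*p(-3))*y = (20*(-3*(3 - 3)))*(-178) = (20*(-3*0))*(-178) = (20*0)*(-178) = 0*(-178) = 0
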